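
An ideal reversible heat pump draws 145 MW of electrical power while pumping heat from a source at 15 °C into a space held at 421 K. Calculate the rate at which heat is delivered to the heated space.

T_C = 15 °C → 15 + 273.15 = 288.15 K.
The Carnot heat-pump COP is COP_HP = T_H/(T_H − T_C) = 421.00/132.85 = 3.1690.
Q_H = COP_HP · W = 3.1690 × 145 = 460 MW.

Q̇_H ≈ 460 MW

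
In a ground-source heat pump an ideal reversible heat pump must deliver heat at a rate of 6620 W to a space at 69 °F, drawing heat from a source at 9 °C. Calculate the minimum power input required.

Ẇ_in ≈ 260 W

T_H = 69 °F → (69 − 32) × 5/9 = 20.56 °C = 293.71 K.
T_C = 9 °C → 9 + 273.15 = 282.15 K.
The Carnot heat-pump COP is COP_HP = T_H/(T_H − T_C) = 293.71/11.56 = 25.4168.
W = Q_H/COP_HP = 6620/25.4168 = 260 W.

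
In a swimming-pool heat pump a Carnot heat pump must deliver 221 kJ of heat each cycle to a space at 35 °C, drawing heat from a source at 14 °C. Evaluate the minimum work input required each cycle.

W_in ≈ 15.1 kJ

T_H = 35 °C → 35 + 273.15 = 308.15 K.
T_C = 14 °C → 14 + 273.15 = 287.15 K.
The Carnot heat-pump COP is COP_HP = T_H/(T_H − T_C) = 308.15/21.00 = 14.6738.
W = Q_H/COP_HP = 221/14.6738 = 15.1 kJ.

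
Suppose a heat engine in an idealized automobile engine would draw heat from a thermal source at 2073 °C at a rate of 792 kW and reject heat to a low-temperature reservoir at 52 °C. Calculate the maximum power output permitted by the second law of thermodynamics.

T_H = 2073 °C → 2073 + 273.15 = 2346.15 K.
T_C = 52 °C → 52 + 273.15 = 325.15 K.
By the Carnot theorem, η_max = 1 − T_C/T_H = 1 − 325.15/2346.15 = 0.8614.
W_max = η_max · Q_H = 0.8614 × 792 = 682 kW.

Ẇ_max ≈ 682 kW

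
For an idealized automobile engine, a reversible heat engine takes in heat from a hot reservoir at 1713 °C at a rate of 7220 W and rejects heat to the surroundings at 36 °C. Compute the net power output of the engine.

Ẇ ≈ 6096 W

T_H = 1713 °C → 1713 + 273.15 = 1986.15 K.
T_C = 36 °C → 36 + 273.15 = 309.15 K.
The Carnot efficiency is η = 1 − T_C/T_H = 1 − 309.15/1986.15 = 0.8443.
W = η·Q_H = 0.8443 × 7220 = 6096 W.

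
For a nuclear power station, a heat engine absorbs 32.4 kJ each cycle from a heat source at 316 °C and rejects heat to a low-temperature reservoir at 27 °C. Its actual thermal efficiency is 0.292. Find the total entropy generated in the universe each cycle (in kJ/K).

ΔS_univ ≈ 0.0214 kJ/K

T_H = 316 °C → 316 + 273.15 = 589.15 K.
T_C = 27 °C → 27 + 273.15 = 300.15 K.
W = η·Q_H = 0.292 × 32.4 = 9.461 kJ, so Q_C = Q_H − W = 22.94 kJ.
Reservoir entropy changes: ΔS_H = −Q_H/T_H = −32.4/589.15 = -0.05499 kJ/K and ΔS_C = +Q_C/T_C = 22.94/300.15 = 0.07643 kJ/K.
ΔS_univ = −Q_H/T_H + Q_C/T_C = 0.0214 kJ/K (> 0, since η = 0.292 < η_Carnot = 0.491).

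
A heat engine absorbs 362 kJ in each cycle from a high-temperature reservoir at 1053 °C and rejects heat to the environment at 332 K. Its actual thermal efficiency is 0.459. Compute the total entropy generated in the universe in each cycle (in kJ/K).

ΔS_univ ≈ 0.3169 kJ/K

T_H = 1053 °C → 1053 + 273.15 = 1326.15 K.
W = η·Q_H = 0.459 × 362 = 166.2 kJ, so Q_C = Q_H − W = 195.8 kJ.
Reservoir entropy changes: ΔS_H = −Q_H/T_H = −362/1326.15 = -0.2730 kJ/K and ΔS_C = +Q_C/T_C = 195.8/332.00 = 0.5899 kJ/K.
ΔS_univ = −Q_H/T_H + Q_C/T_C = 0.3169 kJ/K (> 0, since η = 0.459 < η_Carnot = 0.750).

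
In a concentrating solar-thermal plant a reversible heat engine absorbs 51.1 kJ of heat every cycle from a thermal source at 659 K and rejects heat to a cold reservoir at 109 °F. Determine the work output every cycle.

T_C = 109 °F → (109 − 32) × 5/9 = 42.78 °C = 315.93 K.
Carnot efficiency: η = 1 − T_C/T_H = 1 − 315.93/659.00 = 0.5206.
W = η·Q_H = 0.5206 × 51.1 = 26.6 kJ.

W ≈ 26.6 kJ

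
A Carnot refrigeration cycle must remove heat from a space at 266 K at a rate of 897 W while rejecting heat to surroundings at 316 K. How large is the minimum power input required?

Ẇ_in ≈ 169 W

The reversible coefficient of performance is COP_R = T_C/(T_H − T_C) = 266.00/50.00 = 5.3200.
W = Q_C/COP_R = 897/5.3200 = 169 W.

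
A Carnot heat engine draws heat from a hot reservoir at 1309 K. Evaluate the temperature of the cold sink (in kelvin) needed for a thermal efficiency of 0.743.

T_C ≈ 336 K

From η = 1 − T_C/T_H, T_C = T_H·(1 − η) = 1309.00 × (1 − 0.743) = 336 K.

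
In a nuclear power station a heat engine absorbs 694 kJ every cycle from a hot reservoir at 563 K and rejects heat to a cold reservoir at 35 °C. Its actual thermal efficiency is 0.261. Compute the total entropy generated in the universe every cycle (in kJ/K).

ΔS_univ ≈ 0.432 kJ/K

T_C = 35 °C → 35 + 273.15 = 308.15 K.
W = η·Q_H = 0.261 × 694 = 181.1 kJ, so Q_C = Q_H − W = 512.9 kJ.
Entropy balance on the reservoirs: −Q_H/T_H = -1.233 kJ/K, +Q_C/T_C = 1.664 kJ/K.
ΔS_univ = −Q_H/T_H + Q_C/T_C = 0.432 kJ/K (> 0, since η = 0.261 < η_Carnot = 0.453).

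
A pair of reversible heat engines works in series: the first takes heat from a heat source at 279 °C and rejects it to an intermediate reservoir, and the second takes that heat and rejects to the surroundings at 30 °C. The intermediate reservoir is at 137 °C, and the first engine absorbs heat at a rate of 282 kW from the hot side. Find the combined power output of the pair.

Ẇ_total ≈ 127 kW

T_H = 279 °C → 279 + 273.15 = 552.15 K.
T_C = 30 °C → 30 + 273.15 = 303.15 K.
Two reversible stages in series are equivalent to a single Carnot engine between T_H and T_C, so η_total = 1 − T_C/T_H = 1 − 303.15/552.15 = 0.4510.
W_total = η_total · Q_H = 0.4510 × 282 = 127 kW.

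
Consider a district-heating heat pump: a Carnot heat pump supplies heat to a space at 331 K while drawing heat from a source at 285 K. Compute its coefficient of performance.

Reversible heating COP: COP_HP = T_H/(T_H − T_C) = 331.00/(331.00 − 285.00) = 7.20.

COP_HP ≈ 7.20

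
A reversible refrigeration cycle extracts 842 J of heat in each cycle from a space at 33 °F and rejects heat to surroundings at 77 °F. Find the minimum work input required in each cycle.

T_H = 77 °F → (77 − 32) × 5/9 = 25.00 °C = 298.15 K.
T_C = 33 °F → (33 − 32) × 5/9 = 0.56 °C = 273.71 K.
Carnot COP: COP_R = T_C/(T_H − T_C) = 273.71/24.44 = 11.1970.
W = Q_C/COP_R = 842/11.1970 = 75.20 J.

W_in ≈ 75.20 J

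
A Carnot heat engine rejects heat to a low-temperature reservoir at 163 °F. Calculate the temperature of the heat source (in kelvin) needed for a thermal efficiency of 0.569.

T_H ≈ 803 K

T_C = 163 °F → (163 − 32) × 5/9 = 72.78 °C = 345.93 K.
From η = 1 − T_C/T_H, solving for T_H gives T_H = T_C/(1 − η) = 345.93/(1 − 0.569) = 803 K.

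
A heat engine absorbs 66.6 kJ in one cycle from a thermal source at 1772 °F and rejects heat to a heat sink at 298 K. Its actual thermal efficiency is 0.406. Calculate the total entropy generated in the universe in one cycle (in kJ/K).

ΔS_univ ≈ 0.0790 kJ/K

T_H = 1772 °F → (1772 − 32) × 5/9 = 966.67 °C = 1239.82 K.
W = η·Q_H = 0.406 × 66.6 = 27.04 kJ, so Q_C = Q_H − W = 39.56 kJ.
Reservoir entropy changes: ΔS_H = −Q_H/T_H = −66.6/1239.82 = -0.05372 kJ/K and ΔS_C = +Q_C/T_C = 39.56/298.00 = 0.1328 kJ/K.
ΔS_univ = −Q_H/T_H + Q_C/T_C = 0.0790 kJ/K (> 0, since η = 0.406 < η_Carnot = 0.760).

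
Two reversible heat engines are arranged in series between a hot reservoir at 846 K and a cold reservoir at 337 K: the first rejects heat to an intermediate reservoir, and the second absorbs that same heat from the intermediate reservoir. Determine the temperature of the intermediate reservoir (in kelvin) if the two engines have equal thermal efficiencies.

T_m ≈ 534 K

Equal efficiencies require 1 − T_m/T_H = 1 − T_C/T_m, i.e. T_m/T_H = T_C/T_m, so T_m = √(T_H·T_C) = √(846.00 × 337.00) = 534 K.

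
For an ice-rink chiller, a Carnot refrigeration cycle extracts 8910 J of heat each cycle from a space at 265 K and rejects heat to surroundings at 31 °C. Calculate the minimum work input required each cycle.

W_in ≈ 1316 J

T_H = 31 °C → 31 + 273.15 = 304.15 K.
For a reversible refrigerator, COP_R = T_C/(T_H − T_C) = 265.00/39.15 = 6.7688.
W = Q_C/COP_R = 8910/6.7688 = 1316 J.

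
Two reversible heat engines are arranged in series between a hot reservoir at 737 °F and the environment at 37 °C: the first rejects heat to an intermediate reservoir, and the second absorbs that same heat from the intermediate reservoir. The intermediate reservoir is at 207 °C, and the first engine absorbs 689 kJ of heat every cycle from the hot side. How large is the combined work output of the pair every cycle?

W_total ≈ 368 kJ

T_H = 737 °F → (737 − 32) × 5/9 = 391.67 °C = 664.82 K.
T_C = 37 °C → 37 + 273.15 = 310.15 K.
Two reversible stages in series are equivalent to a single Carnot engine between T_H and T_C, so η_total = 1 − T_C/T_H = 1 − 310.15/664.82 = 0.5335.
W_total = η_total · Q_H = 0.5335 × 689 = 368 kJ.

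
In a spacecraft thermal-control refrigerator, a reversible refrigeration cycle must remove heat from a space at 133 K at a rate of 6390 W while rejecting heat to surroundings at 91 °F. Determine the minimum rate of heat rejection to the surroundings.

T_H = 91 °F → (91 − 32) × 5/9 = 32.78 °C = 305.93 K.
For a reversible cycle Q_H/Q_C = T_H/T_C, so Q_H = Q_C·T_H/T_C = 6390 × 305.93/133.00 = 14700 W.

Q̇_H ≈ 14700 W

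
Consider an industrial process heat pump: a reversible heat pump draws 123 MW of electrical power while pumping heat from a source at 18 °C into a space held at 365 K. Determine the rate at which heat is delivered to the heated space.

Q̇_H ≈ 607.9 MW

T_C = 18 °C → 18 + 273.15 = 291.15 K.
Reversible heating COP: COP_HP = T_H/(T_H − T_C) = 365.00/73.85 = 4.9425.
Q_H = COP_HP · W = 4.9425 × 123 = 607.9 MW.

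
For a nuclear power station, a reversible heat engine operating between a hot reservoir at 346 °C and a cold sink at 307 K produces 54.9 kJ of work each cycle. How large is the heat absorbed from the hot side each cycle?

T_H = 346 °C → 346 + 273.15 = 619.15 K.
The Carnot efficiency is η = 1 − T_C/T_H = 1 − 307.00/619.15 = 0.5042.
Q_H = W/η = 54.9/0.5042 = 109 kJ.

Q_H ≈ 109 kJ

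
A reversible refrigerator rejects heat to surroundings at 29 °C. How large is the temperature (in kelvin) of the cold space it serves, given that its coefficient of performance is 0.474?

T_H = 29 °C → 29 + 273.15 = 302.15 K.
COP_R = T_C/(T_H − T_C) ⇒ T_C = T_H·COP_R/(1 + COP_R) = 302.15 × 0.474/(1 + 0.474) = 97.2 K.

T_C ≈ 97.2 K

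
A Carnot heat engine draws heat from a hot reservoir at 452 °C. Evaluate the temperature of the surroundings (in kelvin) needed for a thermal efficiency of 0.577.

T_C ≈ 307 K

T_H = 452 °C → 452 + 273.15 = 725.15 K.
From η = 1 − T_C/T_H, T_C = T_H·(1 − η) = 725.15 × (1 − 0.577) = 307 K.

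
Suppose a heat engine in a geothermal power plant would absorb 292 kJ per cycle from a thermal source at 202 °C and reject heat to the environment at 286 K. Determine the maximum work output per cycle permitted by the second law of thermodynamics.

T_H = 202 °C → 202 + 273.15 = 475.15 K.
The upper bound on efficiency is η_max = 1 − T_C/T_H = 1 − 286.00/475.15 = 0.3981.
W_max = η_max · Q_H = 0.3981 × 292 = 116 kJ.

W_max ≈ 116 kJ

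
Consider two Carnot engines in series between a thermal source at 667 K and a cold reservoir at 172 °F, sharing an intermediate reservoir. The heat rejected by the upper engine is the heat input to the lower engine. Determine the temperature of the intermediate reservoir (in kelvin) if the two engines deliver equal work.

T_C = 172 °F → (172 − 32) × 5/9 = 77.78 °C = 350.93 K.
For reversible stages Q_m = Q_H·(T_m/T_H). Setting W₁ = Q_H(1 − T_m/T_H) equal to W₂ = Q_m(1 − T_C/T_m) = Q_H·(T_m − T_C)/T_H gives T_H − T_m = T_m − T_C, so T_m = (T_H + T_C)/2 = (667.00 + 350.93)/2 = 509 K.

T_m ≈ 509 K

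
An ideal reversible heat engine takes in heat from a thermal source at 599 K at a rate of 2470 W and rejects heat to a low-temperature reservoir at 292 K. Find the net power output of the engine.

Carnot efficiency: η = 1 − T_C/T_H = 1 − 292.00/599.00 = 0.5125.
W = η·Q_H = 0.5125 × 2470 = 1266 W.

Ẇ ≈ 1266 W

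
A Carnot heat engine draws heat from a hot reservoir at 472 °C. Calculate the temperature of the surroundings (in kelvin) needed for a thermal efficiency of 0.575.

T_C ≈ 317 K

T_H = 472 °C → 472 + 273.15 = 745.15 K.
From η = 1 − T_C/T_H, T_C = T_H·(1 − η) = 745.15 × (1 − 0.575) = 317 K.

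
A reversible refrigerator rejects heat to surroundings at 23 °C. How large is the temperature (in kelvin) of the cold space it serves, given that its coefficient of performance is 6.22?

T_C ≈ 255.1 K

T_H = 23 °C → 23 + 273.15 = 296.15 K.
COP_R = T_C/(T_H − T_C) ⇒ T_C = T_H·COP_R/(1 + COP_R) = 296.15 × 6.22/(1 + 6.22) = 255.1 K.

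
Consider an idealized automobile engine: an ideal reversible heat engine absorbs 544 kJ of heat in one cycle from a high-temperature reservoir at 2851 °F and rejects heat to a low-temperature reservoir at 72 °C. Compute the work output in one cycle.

W ≈ 442 kJ

T_H = 2851 °F → (2851 − 32) × 5/9 = 1566.11 °C = 1839.26 K.
T_C = 72 °C → 72 + 273.15 = 345.15 K.
The Carnot efficiency is η = 1 − T_C/T_H = 1 − 345.15/1839.26 = 0.8123.
W = η·Q_H = 0.8123 × 544 = 442 kJ.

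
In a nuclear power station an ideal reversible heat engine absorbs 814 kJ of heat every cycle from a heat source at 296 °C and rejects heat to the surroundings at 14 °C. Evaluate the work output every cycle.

T_H = 296 °C → 296 + 273.15 = 569.15 K.
T_C = 14 °C → 14 + 273.15 = 287.15 K.
For a reversible engine, η = 1 − T_C/T_H = 1 − 287.15/569.15 = 0.4955.
W = η·Q_H = 0.4955 × 814 = 403.3 kJ.

W ≈ 403.3 kJ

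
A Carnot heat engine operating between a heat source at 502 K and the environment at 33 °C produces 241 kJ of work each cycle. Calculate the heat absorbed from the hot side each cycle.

Q_H ≈ 617.7 kJ

T_C = 33 °C → 33 + 273.15 = 306.15 K.
Carnot efficiency: η = 1 − T_C/T_H = 1 − 306.15/502.00 = 0.3901.
Q_H = W/η = 241/0.3901 = 617.7 kJ.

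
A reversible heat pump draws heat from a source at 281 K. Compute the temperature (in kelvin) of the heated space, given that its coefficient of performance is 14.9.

T_H ≈ 301 K

COP_HP = T_H/(T_H − T_C) ⇒ T_H = T_C·COP_HP/(COP_HP − 1) = 281.00 × 14.9/(14.9 − 1) = 301 K.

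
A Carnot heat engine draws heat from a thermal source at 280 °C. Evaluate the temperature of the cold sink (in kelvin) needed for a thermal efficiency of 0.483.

T_H = 280 °C → 280 + 273.15 = 553.15 K.
From η = 1 − T_C/T_H, T_C = T_H·(1 − η) = 553.15 × (1 − 0.483) = 286 K.

T_C ≈ 286 K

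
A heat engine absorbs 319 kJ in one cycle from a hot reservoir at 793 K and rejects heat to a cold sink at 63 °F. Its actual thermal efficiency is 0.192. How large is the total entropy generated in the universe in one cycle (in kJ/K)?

ΔS_univ ≈ 0.485 kJ/K

T_C = 63 °F → (63 − 32) × 5/9 = 17.22 °C = 290.37 K.
W = η·Q_H = 0.192 × 319 = 61.25 kJ, so Q_C = Q_H − W = 257.8 kJ.
The hot reservoir loses entropy Q_H/T_H = 319/793.00 = 0.4023 kJ/K; the cold reservoir gains Q_C/T_C = 257.8/290.37 = 0.8877 kJ/K.
ΔS_univ = −Q_H/T_H + Q_C/T_C = 0.485 kJ/K (> 0, since η = 0.192 < η_Carnot = 0.634).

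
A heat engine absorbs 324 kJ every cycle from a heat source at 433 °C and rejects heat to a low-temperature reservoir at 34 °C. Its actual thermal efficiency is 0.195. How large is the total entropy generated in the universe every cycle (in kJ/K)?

ΔS_univ ≈ 0.390 kJ/K

T_H = 433 °C → 433 + 273.15 = 706.15 K.
T_C = 34 °C → 34 + 273.15 = 307.15 K.
W = η·Q_H = 0.195 × 324 = 63.18 kJ, so Q_C = Q_H − W = 260.8 kJ.
The hot reservoir loses entropy Q_H/T_H = 324/706.15 = 0.4588 kJ/K; the cold reservoir gains Q_C/T_C = 260.8/307.15 = 0.8492 kJ/K.
ΔS_univ = −Q_H/T_H + Q_C/T_C = 0.390 kJ/K (> 0, since η = 0.195 < η_Carnot = 0.565).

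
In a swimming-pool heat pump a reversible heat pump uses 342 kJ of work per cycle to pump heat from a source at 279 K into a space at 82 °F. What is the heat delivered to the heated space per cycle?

Q_H ≈ 4693 kJ

T_H = 82 °F → (82 − 32) × 5/9 = 27.78 °C = 300.93 K.
Reversible heating COP: COP_HP = T_H/(T_H − T_C) = 300.93/21.93 = 13.7236.
Q_H = COP_HP · W = 13.7236 × 342 = 4693 kJ.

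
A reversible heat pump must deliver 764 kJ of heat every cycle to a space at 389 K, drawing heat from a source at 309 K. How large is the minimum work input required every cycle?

W_in ≈ 157.1 kJ

For a reversible heat pump, COP_HP = T_H/(T_H − T_C) = 389.00/80.00 = 4.8625.
W = Q_H/COP_HP = 764/4.8625 = 157.1 kJ.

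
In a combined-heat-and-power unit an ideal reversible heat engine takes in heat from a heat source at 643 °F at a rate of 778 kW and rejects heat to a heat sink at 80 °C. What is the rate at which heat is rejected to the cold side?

Q̇_C ≈ 448.5 kW

T_H = 643 °F → (643 − 32) × 5/9 = 339.44 °C = 612.59 K.
T_C = 80 °C → 80 + 273.15 = 353.15 K.
For a reversible engine, η = 1 − T_C/T_H = 1 − 353.15/612.59 = 0.4235.
For a reversible cycle Q_C/Q_H = T_C/T_H, so Q_C = 778 × 353.15/612.59 = 448.5 kW.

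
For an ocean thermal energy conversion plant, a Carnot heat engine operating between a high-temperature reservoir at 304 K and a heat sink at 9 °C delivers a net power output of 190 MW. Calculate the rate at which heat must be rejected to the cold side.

T_C = 9 °C → 9 + 273.15 = 282.15 K.
The Carnot efficiency is η = 1 − T_C/T_H = 1 − 282.15/304.00 = 0.0719.
Since Q_C/Q_H = T_C/T_H and Q_H = W/η, Q_C = W·T_C/(T_H − T_C) = 190 × 282.15/21.85 = 2453 MW.

Q̇_C ≈ 2453 MW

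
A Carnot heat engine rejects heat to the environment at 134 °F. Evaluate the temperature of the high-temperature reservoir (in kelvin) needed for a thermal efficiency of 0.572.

T_C = 134 °F → (134 − 32) × 5/9 = 56.67 °C = 329.82 K.
From η = 1 − T_C/T_H, solving for T_H gives T_H = T_C/(1 − η) = 329.82/(1 − 0.572) = 771 K.

T_H ≈ 771 K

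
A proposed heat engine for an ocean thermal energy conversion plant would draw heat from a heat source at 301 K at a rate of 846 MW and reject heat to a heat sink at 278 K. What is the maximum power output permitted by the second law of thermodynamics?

The second-law ceiling is the Carnot efficiency, η_max = 1 − T_C/T_H = 1 − 278.00/301.00 = 0.0764.
W_max = η_max · Q_H = 0.0764 × 846 = 64.64 MW.

Ẇ_max ≈ 64.64 MW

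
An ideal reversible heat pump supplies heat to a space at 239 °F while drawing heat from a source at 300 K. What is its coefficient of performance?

COP_HP ≈ 4.403

T_H = 239 °F → (239 − 32) × 5/9 = 115.00 °C = 388.15 K.
Reversible heating COP: COP_HP = T_H/(T_H − T_C) = 388.15/(388.15 − 300.00) = 4.403.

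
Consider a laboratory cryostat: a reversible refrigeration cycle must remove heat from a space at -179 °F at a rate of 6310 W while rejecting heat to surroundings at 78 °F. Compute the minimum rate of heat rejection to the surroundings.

T_H = 78 °F → (78 − 32) × 5/9 = 25.56 °C = 298.71 K.
T_C = -179 °F → (-179 − 32) × 5/9 = -117.22 °C = 155.93 K.
For a reversible cycle Q_H/Q_C = T_H/T_C, so Q_H = Q_C·T_H/T_C = 6310 × 298.71/155.93 = 12100 W.

Q̇_H ≈ 12100 W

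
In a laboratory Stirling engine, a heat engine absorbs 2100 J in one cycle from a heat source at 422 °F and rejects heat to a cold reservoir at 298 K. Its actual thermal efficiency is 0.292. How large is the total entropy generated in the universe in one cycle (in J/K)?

T_H = 422 °F → (422 − 32) × 5/9 = 216.67 °C = 489.82 K.
W = η·Q_H = 0.292 × 2100 = 613.2 J, so Q_C = Q_H − W = 1487 J.
Entropy balance on the reservoirs: −Q_H/T_H = -4.287 J/K, +Q_C/T_C = 4.989 J/K.
ΔS_univ = −Q_H/T_H + Q_C/T_C = 0.702 J/K (> 0, since η = 0.292 < η_Carnot = 0.392).

ΔS_univ ≈ 0.702 J/K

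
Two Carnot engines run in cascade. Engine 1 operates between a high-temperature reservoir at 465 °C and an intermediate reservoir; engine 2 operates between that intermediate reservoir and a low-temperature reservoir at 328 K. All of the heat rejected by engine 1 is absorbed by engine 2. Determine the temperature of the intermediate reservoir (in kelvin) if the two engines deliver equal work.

T_H = 465 °C → 465 + 273.15 = 738.15 K.
For reversible stages Q_m = Q_H·(T_m/T_H). Setting W₁ = Q_H(1 − T_m/T_H) equal to W₂ = Q_m(1 − T_C/T_m) = Q_H·(T_m − T_C)/T_H gives T_H − T_m = T_m − T_C, so T_m = (T_H + T_C)/2 = (738.15 + 328.00)/2 = 533 K.

T_m ≈ 533 K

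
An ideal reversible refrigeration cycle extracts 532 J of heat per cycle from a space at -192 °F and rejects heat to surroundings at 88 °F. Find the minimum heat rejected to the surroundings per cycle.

Q_H ≈ 1090 J

T_H = 88 °F → (88 − 32) × 5/9 = 31.11 °C = 304.26 K.
T_C = -192 °F → (-192 − 32) × 5/9 = -124.44 °C = 148.71 K.
For a reversible cycle Q_H/Q_C = T_H/T_C, so Q_H = Q_C·T_H/T_C = 532 × 304.26/148.71 = 1090 J.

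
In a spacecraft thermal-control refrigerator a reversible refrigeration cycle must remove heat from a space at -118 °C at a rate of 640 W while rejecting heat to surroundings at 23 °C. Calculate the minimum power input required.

T_H = 23 °C → 23 + 273.15 = 296.15 K.
T_C = -118 °C → -118 + 273.15 = 155.15 K.
Carnot COP: COP_R = T_C/(T_H − T_C) = 155.15/141.00 = 1.1004.
W = Q_C/COP_R = 640/1.1004 = 582 W.

Ẇ_in ≈ 582 W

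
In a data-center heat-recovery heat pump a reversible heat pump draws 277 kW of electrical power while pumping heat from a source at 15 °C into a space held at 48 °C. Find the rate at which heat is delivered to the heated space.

T_H = 48 °C → 48 + 273.15 = 321.15 K.
T_C = 15 °C → 15 + 273.15 = 288.15 K.
Reversible heating COP: COP_HP = T_H/(T_H − T_C) = 321.15/33.00 = 9.7318.
Q_H = COP_HP · W = 9.7318 × 277 = 2700 kW.

Q̇_H ≈ 2700 kW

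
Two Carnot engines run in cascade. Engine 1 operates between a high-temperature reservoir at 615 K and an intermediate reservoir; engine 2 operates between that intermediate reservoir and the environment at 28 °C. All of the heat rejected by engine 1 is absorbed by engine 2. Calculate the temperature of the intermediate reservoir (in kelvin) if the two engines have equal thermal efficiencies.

T_m ≈ 430 K

T_C = 28 °C → 28 + 273.15 = 301.15 K.
Equal efficiencies require 1 − T_m/T_H = 1 − T_C/T_m, i.e. T_m/T_H = T_C/T_m, so T_m = √(T_H·T_C) = √(615.00 × 301.15) = 430 K.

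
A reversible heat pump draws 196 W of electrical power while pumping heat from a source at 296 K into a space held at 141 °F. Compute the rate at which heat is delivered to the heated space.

Q̇_H ≈ 1730 W

T_H = 141 °F → (141 − 32) × 5/9 = 60.56 °C = 333.71 K.
Reversible heating COP: COP_HP = T_H/(T_H − T_C) = 333.71/37.71 = 8.8503.
Q_H = COP_HP · W = 8.8503 × 196 = 1730 W.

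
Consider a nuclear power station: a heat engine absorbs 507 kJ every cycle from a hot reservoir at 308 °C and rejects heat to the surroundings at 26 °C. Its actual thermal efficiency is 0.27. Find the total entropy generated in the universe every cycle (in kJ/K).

ΔS_univ ≈ 0.365 kJ/K

T_H = 308 °C → 308 + 273.15 = 581.15 K.
T_C = 26 °C → 26 + 273.15 = 299.15 K.
W = η·Q_H = 0.27 × 507 = 136.9 kJ, so Q_C = Q_H − W = 370.1 kJ.
The hot reservoir loses entropy Q_H/T_H = 507/581.15 = 0.8724 kJ/K; the cold reservoir gains Q_C/T_C = 370.1/299.15 = 1.237 kJ/K.
ΔS_univ = −Q_H/T_H + Q_C/T_C = 0.365 kJ/K (> 0, since η = 0.27 < η_Carnot = 0.485).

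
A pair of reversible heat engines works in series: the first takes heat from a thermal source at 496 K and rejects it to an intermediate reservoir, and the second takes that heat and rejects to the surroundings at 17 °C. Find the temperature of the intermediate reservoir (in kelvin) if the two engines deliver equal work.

T_C = 17 °C → 17 + 273.15 = 290.15 K.
For reversible stages Q_m = Q_H·(T_m/T_H). Setting W₁ = Q_H(1 − T_m/T_H) equal to W₂ = Q_m(1 − T_C/T_m) = Q_H·(T_m − T_C)/T_H gives T_H − T_m = T_m − T_C, so T_m = (T_H + T_C)/2 = (496.00 + 290.15)/2 = 393 K.

T_m ≈ 393 K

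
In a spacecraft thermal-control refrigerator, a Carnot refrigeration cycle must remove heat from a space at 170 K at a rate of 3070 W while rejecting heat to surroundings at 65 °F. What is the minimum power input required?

T_H = 65 °F → (65 − 32) × 5/9 = 18.33 °C = 291.48 K.
COP_R = T_C/(T_H − T_C) = 170.00/121.48 = 1.3994.
W = Q_C/COP_R = 3070/1.3994 = 2190 W.

Ẇ_in ≈ 2190 W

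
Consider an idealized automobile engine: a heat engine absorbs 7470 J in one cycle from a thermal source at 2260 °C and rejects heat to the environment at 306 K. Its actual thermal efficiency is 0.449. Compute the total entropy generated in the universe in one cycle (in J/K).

T_H = 2260 °C → 2260 + 273.15 = 2533.15 K.
W = η·Q_H = 0.449 × 7470 = 3354 J, so Q_C = Q_H − W = 4116 J.
Entropy balance on the reservoirs: −Q_H/T_H = -2.949 J/K, +Q_C/T_C = 13.45 J/K.
ΔS_univ = −Q_H/T_H + Q_C/T_C = 10.5 J/K (> 0, since η = 0.449 < η_Carnot = 0.879).

ΔS_univ ≈ 10.5 J/K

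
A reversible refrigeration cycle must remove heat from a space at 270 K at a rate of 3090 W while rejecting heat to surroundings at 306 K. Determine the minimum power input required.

The reversible coefficient of performance is COP_R = T_C/(T_H − T_C) = 270.00/36.00 = 7.5000.
W = Q_C/COP_R = 3090/7.5000 = 412 W.

Ẇ_in ≈ 412 W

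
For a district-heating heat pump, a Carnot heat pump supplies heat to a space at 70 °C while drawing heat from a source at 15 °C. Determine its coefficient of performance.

COP_HP ≈ 6.24

T_H = 70 °C → 70 + 273.15 = 343.15 K.
T_C = 15 °C → 15 + 273.15 = 288.15 K.
COP_HP = T_H/(T_H − T_C) = 343.15/(343.15 − 288.15) = 6.24.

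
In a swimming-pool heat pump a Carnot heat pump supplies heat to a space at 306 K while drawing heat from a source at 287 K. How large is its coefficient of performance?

Reversible heating COP: COP_HP = T_H/(T_H − T_C) = 306.00/(306.00 − 287.00) = 16.11.

COP_HP ≈ 16.11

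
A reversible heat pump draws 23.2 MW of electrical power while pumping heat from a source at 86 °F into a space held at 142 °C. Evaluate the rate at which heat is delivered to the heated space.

Q̇_H ≈ 86.0 MW

T_H = 142 °C → 142 + 273.15 = 415.15 K.
T_C = 86 °F → (86 − 32) × 5/9 = 30.00 °C = 303.15 K.
The Carnot heat-pump COP is COP_HP = T_H/(T_H − T_C) = 415.15/112.00 = 3.7067.
Q_H = COP_HP · W = 3.7067 × 23.2 = 86.0 MW.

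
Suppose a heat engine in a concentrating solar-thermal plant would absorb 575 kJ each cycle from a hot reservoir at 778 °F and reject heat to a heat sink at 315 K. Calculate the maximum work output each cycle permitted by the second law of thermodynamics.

W_max ≈ 312 kJ

T_H = 778 °F → (778 − 32) × 5/9 = 414.44 °C = 687.59 K.
The upper bound on efficiency is η_max = 1 − T_C/T_H = 1 − 315.00/687.59 = 0.5419.
W_max = η_max · Q_H = 0.5419 × 575 = 312 kJ.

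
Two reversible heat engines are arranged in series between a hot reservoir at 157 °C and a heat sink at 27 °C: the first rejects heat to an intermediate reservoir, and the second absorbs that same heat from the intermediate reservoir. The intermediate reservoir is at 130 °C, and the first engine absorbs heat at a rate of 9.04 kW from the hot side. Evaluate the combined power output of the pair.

T_H = 157 °C → 157 + 273.15 = 430.15 K.
T_C = 27 °C → 27 + 273.15 = 300.15 K.
Two reversible stages in series are equivalent to a single Carnot engine between T_H and T_C, so η_total = 1 − T_C/T_H = 1 − 300.15/430.15 = 0.3022.
W_total = η_total · Q_H = 0.3022 × 9.04 = 2.732 kW.

Ẇ_total ≈ 2.732 kW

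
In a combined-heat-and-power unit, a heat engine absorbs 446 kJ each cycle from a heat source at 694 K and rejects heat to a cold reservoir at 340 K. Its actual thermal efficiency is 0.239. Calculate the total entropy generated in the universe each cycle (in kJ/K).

ΔS_univ ≈ 0.356 kJ/K

W = η·Q_H = 0.239 × 446 = 106.6 kJ, so Q_C = Q_H − W = 339.4 kJ.
Entropy balance on the reservoirs: −Q_H/T_H = -0.6427 kJ/K, +Q_C/T_C = 0.9983 kJ/K.
ΔS_univ = −Q_H/T_H + Q_C/T_C = 0.356 kJ/K (> 0, since η = 0.239 < η_Carnot = 0.510).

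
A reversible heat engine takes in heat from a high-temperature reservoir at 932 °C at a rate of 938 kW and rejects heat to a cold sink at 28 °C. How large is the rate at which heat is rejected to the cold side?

Q̇_C ≈ 234.4 kW

T_H = 932 °C → 932 + 273.15 = 1205.15 K.
T_C = 28 °C → 28 + 273.15 = 301.15 K.
η_rev = 1 − T_C/T_H = 1 − 301.15/1205.15 = 0.7501.
For a reversible cycle Q_C/Q_H = T_C/T_H, so Q_C = 938 × 301.15/1205.15 = 234.4 kW.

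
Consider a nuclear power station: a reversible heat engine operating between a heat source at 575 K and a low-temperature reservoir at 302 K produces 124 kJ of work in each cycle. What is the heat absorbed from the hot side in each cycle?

The Carnot efficiency is η = 1 − T_C/T_H = 1 − 302.00/575.00 = 0.4748.
Q_H = W/η = 124/0.4748 = 261 kJ.

Q_H ≈ 261 kJ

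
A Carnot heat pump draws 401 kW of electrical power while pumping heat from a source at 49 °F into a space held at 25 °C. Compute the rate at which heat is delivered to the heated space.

Q̇_H ≈ 7686 kW

T_H = 25 °C → 25 + 273.15 = 298.15 K.
T_C = 49 °F → (49 − 32) × 5/9 = 9.44 °C = 282.59 K.
COP_HP = T_H/(T_H − T_C) = 298.15/15.56 = 19.1668.
Q_H = COP_HP · W = 19.1668 × 401 = 7686 kW.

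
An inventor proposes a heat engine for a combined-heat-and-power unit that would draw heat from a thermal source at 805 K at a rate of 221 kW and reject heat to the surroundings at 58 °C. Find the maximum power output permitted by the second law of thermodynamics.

Ẇ_max ≈ 130 kW

T_C = 58 °C → 58 + 273.15 = 331.15 K.
The second-law ceiling is the Carnot efficiency, η_max = 1 − T_C/T_H = 1 − 331.15/805.00 = 0.5886.
W_max = η_max · Q_H = 0.5886 × 221 = 130 kW.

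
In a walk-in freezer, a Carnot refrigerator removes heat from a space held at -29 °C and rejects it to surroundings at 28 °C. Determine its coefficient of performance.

T_H = 28 °C → 28 + 273.15 = 301.15 K.
T_C = -29 °C → -29 + 273.15 = 244.15 K.
Carnot COP: COP_R = T_C/(T_H − T_C) = 244.15/(301.15 − 244.15) = 4.28.

COP_R ≈ 4.28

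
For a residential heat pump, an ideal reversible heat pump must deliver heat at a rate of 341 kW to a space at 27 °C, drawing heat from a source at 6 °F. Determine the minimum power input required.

T_H = 27 °C → 27 + 273.15 = 300.15 K.
T_C = 6 °F → (6 − 32) × 5/9 = -14.44 °C = 258.71 K.
For a reversible heat pump, COP_HP = T_H/(T_H − T_C) = 300.15/41.44 = 7.2422.
W = Q_H/COP_HP = 341/7.2422 = 47.08 kW.

Ẇ_in ≈ 47.08 kW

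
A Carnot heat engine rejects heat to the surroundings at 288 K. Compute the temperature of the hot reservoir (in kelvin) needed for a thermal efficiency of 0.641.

From η = 1 − T_C/T_H, solving for T_H gives T_H = T_C/(1 − η) = 288.00/(1 − 0.641) = 802.2 K.

T_H ≈ 802.2 K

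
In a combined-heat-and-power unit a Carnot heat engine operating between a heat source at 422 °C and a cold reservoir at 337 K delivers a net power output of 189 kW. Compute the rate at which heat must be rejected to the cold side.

Q̇_C ≈ 177.8 kW

T_H = 422 °C → 422 + 273.15 = 695.15 K.
Carnot efficiency: η = 1 − T_C/T_H = 1 − 337.00/695.15 = 0.5152.
Since Q_C/Q_H = T_C/T_H and Q_H = W/η, Q_C = W·T_C/(T_H − T_C) = 189 × 337.00/358.15 = 177.8 kW.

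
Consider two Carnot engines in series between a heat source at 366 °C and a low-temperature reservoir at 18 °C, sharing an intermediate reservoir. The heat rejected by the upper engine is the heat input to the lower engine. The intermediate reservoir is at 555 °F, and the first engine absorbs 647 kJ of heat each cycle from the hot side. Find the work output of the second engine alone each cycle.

T_H = 366 °C → 366 + 273.15 = 639.15 K.
T_C = 18 °C → 18 + 273.15 = 291.15 K.
T_m = 555 °F → (555 − 32) × 5/9 = 290.56 °C = 563.71 K.
Heat entering the second stage: Q_m = Q_H·(T_m/T_H) = 647 × 563.71/639.15 = 570.6 kJ.
Second-stage efficiency η₂ = 1 − T_C/T_m = 1 − 291.15/563.71 = 0.4835, so W₂ = η₂·Q_m = 275.9 kJ.

W₂ ≈ 275.9 kJ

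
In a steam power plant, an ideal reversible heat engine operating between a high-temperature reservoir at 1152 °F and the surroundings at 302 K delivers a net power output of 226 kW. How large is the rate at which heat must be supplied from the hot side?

Q̇_H ≈ 341 kW

T_H = 1152 °F → (1152 − 32) × 5/9 = 622.22 °C = 895.37 K.
The Carnot efficiency is η = 1 − T_C/T_H = 1 − 302.00/895.37 = 0.6627.
Q_H = W/η = 226/0.6627 = 341 kW.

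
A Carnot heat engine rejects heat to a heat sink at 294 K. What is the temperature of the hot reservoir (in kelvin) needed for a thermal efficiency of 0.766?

T_H ≈ 1260 K

From η = 1 − T_C/T_H, solving for T_H gives T_H = T_C/(1 − η) = 294.00/(1 − 0.766) = 1260 K.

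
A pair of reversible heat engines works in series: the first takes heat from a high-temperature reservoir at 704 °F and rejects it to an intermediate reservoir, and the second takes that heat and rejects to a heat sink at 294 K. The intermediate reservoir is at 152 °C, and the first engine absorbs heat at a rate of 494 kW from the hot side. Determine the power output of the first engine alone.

Ẇ₁ ≈ 169 kW

T_H = 704 °F → (704 − 32) × 5/9 = 373.33 °C = 646.48 K.
T_m = 152 °C → 152 + 273.15 = 425.15 K.
First-stage efficiency η₁ = 1 − T_m/T_H = 1 − 425.15/646.48 = 0.3424.
W₁ = η₁·Q_H = 0.3424 × 494 = 169 kW.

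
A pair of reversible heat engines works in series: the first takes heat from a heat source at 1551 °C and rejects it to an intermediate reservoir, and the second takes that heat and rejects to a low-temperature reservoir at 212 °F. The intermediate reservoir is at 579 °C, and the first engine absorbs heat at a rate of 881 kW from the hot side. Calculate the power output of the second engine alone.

Ẇ₂ ≈ 231.3 kW

T_H = 1551 °C → 1551 + 273.15 = 1824.15 K.
T_C = 212 °F → (212 − 32) × 5/9 = 100.00 °C = 373.15 K.
T_m = 579 °C → 579 + 273.15 = 852.15 K.
Heat entering the second stage: Q_m = Q_H·(T_m/T_H) = 881 × 852.15/1824.15 = 411.6 kW.
Second-stage efficiency η₂ = 1 − T_C/T_m = 1 − 373.15/852.15 = 0.5621, so W₂ = η₂·Q_m = 231.3 kW.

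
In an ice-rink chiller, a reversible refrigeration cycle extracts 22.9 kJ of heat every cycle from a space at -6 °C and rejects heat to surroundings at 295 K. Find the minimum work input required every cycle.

T_C = -6 °C → -6 + 273.15 = 267.15 K.
Carnot COP: COP_R = T_C/(T_H − T_C) = 267.15/27.85 = 9.5925.
W = Q_C/COP_R = 22.9/9.5925 = 2.39 kJ.

W_in ≈ 2.39 kJ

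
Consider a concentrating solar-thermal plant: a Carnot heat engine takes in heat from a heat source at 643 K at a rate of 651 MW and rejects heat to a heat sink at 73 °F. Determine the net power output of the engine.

Ẇ ≈ 351.4 MW

T_C = 73 °F → (73 − 32) × 5/9 = 22.78 °C = 295.93 K.
Carnot efficiency: η = 1 − T_C/T_H = 1 − 295.93/643.00 = 0.5398.
W = η·Q_H = 0.5398 × 651 = 351.4 MW.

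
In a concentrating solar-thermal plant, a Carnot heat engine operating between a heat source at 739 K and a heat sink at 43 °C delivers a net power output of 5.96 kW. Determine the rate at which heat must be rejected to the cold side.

Q̇_C ≈ 4.456 kW

T_C = 43 °C → 43 + 273.15 = 316.15 K.
η_rev = 1 − T_C/T_H = 1 − 316.15/739.00 = 0.5722.
Since Q_C/Q_H = T_C/T_H and Q_H = W/η, Q_C = W·T_C/(T_H − T_C) = 5.96 × 316.15/422.85 = 4.456 kW.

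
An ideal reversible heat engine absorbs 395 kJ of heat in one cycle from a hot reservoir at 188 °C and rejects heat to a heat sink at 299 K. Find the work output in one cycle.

T_H = 188 °C → 188 + 273.15 = 461.15 K.
Carnot efficiency: η = 1 − T_C/T_H = 1 − 299.00/461.15 = 0.3516.
W = η·Q_H = 0.3516 × 395 = 138.9 kJ.

W ≈ 138.9 kJ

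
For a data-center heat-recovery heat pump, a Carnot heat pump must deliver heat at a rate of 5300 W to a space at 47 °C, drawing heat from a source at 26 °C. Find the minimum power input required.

T_H = 47 °C → 47 + 273.15 = 320.15 K.
T_C = 26 °C → 26 + 273.15 = 299.15 K.
The Carnot heat-pump COP is COP_HP = T_H/(T_H − T_C) = 320.15/21.00 = 15.2452.
W = Q_H/COP_HP = 5300/15.2452 = 347.6 W.

Ẇ_in ≈ 347.6 W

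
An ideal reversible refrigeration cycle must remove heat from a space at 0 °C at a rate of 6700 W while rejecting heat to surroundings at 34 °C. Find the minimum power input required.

T_H = 34 °C → 34 + 273.15 = 307.15 K.
T_C = 0 °C → 0 + 273.15 = 273.15 K.
The reversible coefficient of performance is COP_R = T_C/(T_H − T_C) = 273.15/34.00 = 8.0338.
W = Q_C/COP_R = 6700/8.0338 = 834 W.

Ẇ_in ≈ 834 W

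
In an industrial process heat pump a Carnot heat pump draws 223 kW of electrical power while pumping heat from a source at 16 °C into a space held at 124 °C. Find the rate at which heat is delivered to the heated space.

Q̇_H ≈ 820 kW

T_H = 124 °C → 124 + 273.15 = 397.15 K.
T_C = 16 °C → 16 + 273.15 = 289.15 K.
Reversible heating COP: COP_HP = T_H/(T_H − T_C) = 397.15/108.00 = 3.6773.
Q_H = COP_HP · W = 3.6773 × 223 = 820 kW.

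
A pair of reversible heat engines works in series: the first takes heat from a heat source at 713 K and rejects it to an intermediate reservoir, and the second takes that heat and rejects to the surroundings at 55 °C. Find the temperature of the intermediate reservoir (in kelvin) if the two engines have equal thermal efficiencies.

T_m ≈ 484 K

T_C = 55 °C → 55 + 273.15 = 328.15 K.
Equal efficiencies require 1 − T_m/T_H = 1 − T_C/T_m, i.e. T_m/T_H = T_C/T_m, so T_m = √(T_H·T_C) = √(713.00 × 328.15) = 484 K.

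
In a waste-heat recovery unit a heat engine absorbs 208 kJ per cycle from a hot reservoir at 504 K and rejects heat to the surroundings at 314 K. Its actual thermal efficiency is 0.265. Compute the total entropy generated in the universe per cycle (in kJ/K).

ΔS_univ ≈ 0.0742 kJ/K

W = η·Q_H = 0.265 × 208 = 55.12 kJ, so Q_C = Q_H − W = 152.9 kJ.
Entropy balance on the reservoirs: −Q_H/T_H = -0.4127 kJ/K, +Q_C/T_C = 0.4869 kJ/K.
ΔS_univ = −Q_H/T_H + Q_C/T_C = 0.0742 kJ/K (> 0, since η = 0.265 < η_Carnot = 0.377).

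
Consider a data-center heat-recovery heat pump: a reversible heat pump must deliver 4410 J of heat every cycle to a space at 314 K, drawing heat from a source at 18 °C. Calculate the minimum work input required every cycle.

W_in ≈ 320.9 J

T_C = 18 °C → 18 + 273.15 = 291.15 K.
The Carnot heat-pump COP is COP_HP = T_H/(T_H − T_C) = 314.00/22.85 = 13.7418.
W = Q_H/COP_HP = 4410/13.7418 = 320.9 J.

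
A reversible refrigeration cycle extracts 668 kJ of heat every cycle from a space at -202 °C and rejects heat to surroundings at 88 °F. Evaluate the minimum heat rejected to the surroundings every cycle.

Q_H ≈ 2860 kJ

T_H = 88 °F → (88 − 32) × 5/9 = 31.11 °C = 304.26 K.
T_C = -202 °C → -202 + 273.15 = 71.15 K.
For a reversible cycle Q_H/Q_C = T_H/T_C, so Q_H = Q_C·T_H/T_C = 668 × 304.26/71.15 = 2860 kJ.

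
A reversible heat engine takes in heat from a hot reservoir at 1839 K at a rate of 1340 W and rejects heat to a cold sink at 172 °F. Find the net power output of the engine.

Ẇ ≈ 1080 W

T_C = 172 °F → (172 − 32) × 5/9 = 77.78 °C = 350.93 K.
The Carnot efficiency is η = 1 − T_C/T_H = 1 − 350.93/1839.00 = 0.8092.
W = η·Q_H = 0.8092 × 1340 = 1080 W.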